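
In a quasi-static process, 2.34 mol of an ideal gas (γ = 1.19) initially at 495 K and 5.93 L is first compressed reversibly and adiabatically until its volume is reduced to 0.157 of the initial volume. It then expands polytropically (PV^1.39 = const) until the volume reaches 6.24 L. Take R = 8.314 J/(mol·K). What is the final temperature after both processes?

P₁ = nRT₁/V₁ = 2.34×8.314×495/5.93 = 1620 kPa.
Step 1 — Adiabatic: TV^(γ−1) = const ⇒ T₂ = 495×(6.37)^0.190 = 704 K; PV^γ = const ⇒ P₂ = 14700 kPa.
ΔU = nCvΔT = 2.34×43.8×(704−495) = 21400 J.
Q = 0 for an adiabatic process, so W = −ΔU = -21400 J.
State after step 1: P = 14700 kPa, V = 0.931 L, T = 704 K.
Step 2 — Polytropic n=1.39: T₂ = T₁(V₁/V₂)^(n−1) = 704×(0.149)^0.39 = 335 K; P₂ = P₁(V₁/V₂)^n = 1040 kPa.
W = (P₁V₁−P₂V₂)/(n−1) = (14700×0.931−1040×6.24)/0.39 = 18400 J.
ΔU = nCvΔT = 2.34×43.8×(335−704) = -37700 J.
Q = ΔU + W = -19400 J.
Net over both steps: W = -2980 J, Q = -19400 J, ΔU = -16400 J.

335 K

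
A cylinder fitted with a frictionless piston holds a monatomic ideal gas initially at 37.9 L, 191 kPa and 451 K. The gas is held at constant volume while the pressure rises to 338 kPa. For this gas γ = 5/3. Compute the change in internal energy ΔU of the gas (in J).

n = P₁V₁/(RT₁) = 191×37.9/(8.314×451) = 1.93 mol.
Isochoric: V stays 37.9 L; P/T = const ⇒ T₂ = 798 K, P₂ = 338 kPa.
For an ideal gas ΔU = nCvΔT with Cv = (3/2)R = 12.5 J/(mol·K).
ΔU = 1.93×12.5×(798−451) = 8360 J.

8360 J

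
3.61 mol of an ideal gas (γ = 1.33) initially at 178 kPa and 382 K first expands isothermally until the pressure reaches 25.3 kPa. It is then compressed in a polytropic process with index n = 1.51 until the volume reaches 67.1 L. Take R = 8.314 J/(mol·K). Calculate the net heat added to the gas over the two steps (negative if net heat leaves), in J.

42600 J

V₁ = nRT₁/P₁ = 3.61×8.314×382/178 = 64.4 L.
Step 1 — Isothermal: T stays 382 K; PV = const ⇒ V₂ = 453 L, P₂ = 25.3 kPa.
ΔU = 0 (ideal gas, T constant).
W = nRT ln(V₂/V₁) = 3.61×8.314×382×ln(7.04) = 22400 J.
Q = ΔU + W = 22400 J.
State after step 1: P = 25.3 kPa, V = 453 L, T = 382 K.
Step 2 — Polytropic n=1.51: T₂ = T₁(V₁/V₂)^(n−1) = 382×(6.75)^0.51 = 1010 K; P₂ = P₁(V₁/V₂)^n = 453 kPa.
W = (P₁V₁−P₂V₂)/(n−1) = (25.3×453−453×67.1)/0.51 = -37100 J.
ΔU = nCvΔT = 3.61×25.2×(1010−382) = 57300 J.
Q = ΔU + W = 20200 J.
Net over both steps: W = -14700 J, Q = 42600 J, ΔU = 57300 J.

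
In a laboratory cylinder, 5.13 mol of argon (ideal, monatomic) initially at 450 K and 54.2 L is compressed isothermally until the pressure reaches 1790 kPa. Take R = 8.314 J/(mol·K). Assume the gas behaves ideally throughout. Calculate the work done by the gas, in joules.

P₁ = nRT₁/V₁ = 5.13×8.314×450/54.2 = 354 kPa.
Isothermal: T stays 450 K; PV = const ⇒ V₂ = 10.7 L, P₂ = 1790 kPa.
W = nRT ln(V₂/V₁) = 5.13×8.314×450×ln(0.198) = -31100 J.

-31100 J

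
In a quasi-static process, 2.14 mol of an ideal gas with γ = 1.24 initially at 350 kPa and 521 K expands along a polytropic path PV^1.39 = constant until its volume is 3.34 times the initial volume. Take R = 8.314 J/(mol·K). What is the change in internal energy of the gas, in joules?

V₁ = nRT₁/P₁ = 2.14×8.314×521/350 = 26.5 L.
Polytropic n=1.39: T₂ = T₁(V₁/V₂)^(n−1) = 521×(0.299)^0.39 = 326 K; P₂ = P₁(V₁/V₂)^n = 65.5 kPa.
For an ideal gas ΔU = nCvΔT with Cv = R/(γ−1) = 34.6 J/(mol·K).
ΔU = 2.14×34.6×(326−521) = -14500 J.

-14500 J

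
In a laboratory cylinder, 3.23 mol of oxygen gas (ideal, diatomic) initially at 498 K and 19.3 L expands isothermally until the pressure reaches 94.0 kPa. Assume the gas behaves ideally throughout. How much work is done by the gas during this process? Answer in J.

P₁ = nRT₁/V₁ = 3.23×8.314×498/19.3 = 693 kPa.
Isothermal: T stays 498 K; PV = const ⇒ V₂ = 142 L, P₂ = 94.0 kPa.
W = nRT ln(V₂/V₁) = 3.23×8.314×498×ln(7.37) = 26700 J.

26700 J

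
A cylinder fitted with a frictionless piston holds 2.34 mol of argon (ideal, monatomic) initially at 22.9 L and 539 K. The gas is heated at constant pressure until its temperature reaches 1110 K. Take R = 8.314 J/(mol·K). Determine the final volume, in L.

47.2 L

P₁ = nRT₁/V₁ = 2.34×8.314×539/22.9 = 458 kPa.
Isobaric: P stays 458 kPa; V/T = const ⇒ T₂ = 1110 K, V₂ = 47.2 L.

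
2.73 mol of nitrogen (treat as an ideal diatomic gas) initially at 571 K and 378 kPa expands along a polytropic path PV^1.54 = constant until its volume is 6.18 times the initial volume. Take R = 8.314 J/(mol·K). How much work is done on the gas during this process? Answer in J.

V₁ = nRT₁/P₁ = 2.73×8.314×571/378 = 34.3 L.
Polytropic n=1.54: T₂ = T₁(V₁/V₂)^(n−1) = 571×(0.162)^0.54 = 214 K; P₂ = P₁(V₁/V₂)^n = 22.9 kPa.
W = (P₁V₁−P₂V₂)/(n−1) = (378×34.3−22.9×212)/0.54 = 15000 J.
Work done on the gas = −W_by = -15000 J.

-15000 J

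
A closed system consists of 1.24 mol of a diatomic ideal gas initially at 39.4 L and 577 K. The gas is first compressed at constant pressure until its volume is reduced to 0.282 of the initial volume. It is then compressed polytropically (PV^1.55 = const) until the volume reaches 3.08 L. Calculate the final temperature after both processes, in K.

330 K

P₁ = nRT₁/V₁ = 1.24×8.314×577/39.4 = 151 kPa.
Step 1 — Isobaric: P stays 151 kPa; V/T = const ⇒ T₂ = 163 K, V₂ = 11.1 L.
W = PΔV = 151×(11.1−39.4) kPa·L = -4270 J.
ΔU = nCvΔT = 1.24×20.8×(163−577) = -10700 J.
Q = ΔU + W = nCpΔT = -14900 J.
State after step 1: P = 151 kPa, V = 11.1 L, T = 163 K.
Step 2 — Polytropic n=1.55: T₂ = T₁(V₁/V₂)^(n−1) = 163×(3.61)^0.55 = 330 K; P₂ = P₁(V₁/V₂)^n = 1100 kPa.
W = (P₁V₁−P₂V₂)/(n−1) = (151×11.1−1100×3.08)/0.55 = -3130 J.
ΔU = nCvΔT = 1.24×20.8×(330−163) = 4300 J.
Q = ΔU + W = 1170 J.
Net over both steps: W = -7400 J, Q = -13800 J, ΔU = -6380 J.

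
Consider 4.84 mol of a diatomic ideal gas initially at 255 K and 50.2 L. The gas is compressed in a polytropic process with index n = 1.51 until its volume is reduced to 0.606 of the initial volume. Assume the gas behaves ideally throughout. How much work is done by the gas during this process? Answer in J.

P₁ = nRT₁/V₁ = 4.84×8.314×255/50.2 = 204 kPa.
Polytropic n=1.51: T₂ = T₁(V₁/V₂)^(n−1) = 255×(1.65)^0.51 = 329 K; P₂ = P₁(V₁/V₂)^n = 435 kPa.
W = (P₁V₁−P₂V₂)/(n−1) = (204×50.2−435×30.4)/0.51 = -5860 J.

-5860 J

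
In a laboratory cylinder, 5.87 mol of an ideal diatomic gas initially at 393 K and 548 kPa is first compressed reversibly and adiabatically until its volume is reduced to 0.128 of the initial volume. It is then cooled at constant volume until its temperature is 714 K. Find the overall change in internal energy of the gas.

39200 J

V₁ = nRT₁/P₁ = 5.87×8.314×393/548 = 35.0 L.
Step 1 — Adiabatic: TV^(γ−1) = const ⇒ T₂ = 393×(7.81)^0.400 = 894 K; PV^γ = const ⇒ P₂ = 9740 kPa.
ΔU = nCvΔT = 5.87×20.8×(894−393) = 61200 J.
Q = 0 for an adiabatic process, so W = −ΔU = -61200 J.
State after step 1: P = 9740 kPa, V = 4.48 L, T = 894 K.
Step 2 — Isochoric: V stays 4.48 L; P/T = const ⇒ T₂ = 714 K, P₂ = 7780 kPa.
W = 0 (no volume change).
ΔU = nCvΔT = 5.87×20.8×(714−894) = -22000 J.
Q = ΔU = -22000 J.
Net over both steps: W = -61200 J, Q = -22000 J, ΔU = 39200 J.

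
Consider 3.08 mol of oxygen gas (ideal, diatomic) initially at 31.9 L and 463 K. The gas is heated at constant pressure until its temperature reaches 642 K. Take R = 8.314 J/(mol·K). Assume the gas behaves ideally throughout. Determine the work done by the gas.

P₁ = nRT₁/V₁ = 3.08×8.314×463/31.9 = 372 kPa.
Isobaric: P stays 372 kPa; V/T = const ⇒ T₂ = 642 K, V₂ = 44.2 L.
W = PΔV = 372×(44.2−31.9) kPa·L = 4580 J.

4580 J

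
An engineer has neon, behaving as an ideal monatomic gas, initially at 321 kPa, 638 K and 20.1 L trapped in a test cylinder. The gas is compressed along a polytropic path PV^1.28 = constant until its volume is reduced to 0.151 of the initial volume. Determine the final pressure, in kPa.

3610 kPa

Polytropic n=1.28: T₂ = T₁(V₁/V₂)^(n−1) = 638×(6.62)^0.28 = 1080 K; P₂ = P₁(V₁/V₂)^n = 3610 kPa.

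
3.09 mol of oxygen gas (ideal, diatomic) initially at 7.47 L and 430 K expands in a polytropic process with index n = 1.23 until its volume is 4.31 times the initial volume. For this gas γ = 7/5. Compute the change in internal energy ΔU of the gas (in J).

P₁ = nRT₁/V₁ = 3.09×8.314×430/7.47 = 1480 kPa.
Polytropic n=1.23: T₂ = T₁(V₁/V₂)^(n−1) = 430×(0.232)^0.23 = 307 K; P₂ = P₁(V₁/V₂)^n = 245 kPa.
For an ideal gas ΔU = nCvΔT with Cv = (5/2)R = 20.8 J/(mol·K).
ΔU = 3.09×20.8×(307−430) = -7880 J.

-7880 J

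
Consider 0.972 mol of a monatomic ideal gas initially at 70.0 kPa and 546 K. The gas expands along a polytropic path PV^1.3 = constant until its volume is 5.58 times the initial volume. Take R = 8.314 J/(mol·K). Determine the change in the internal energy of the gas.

-2670 J

V₁ = nRT₁/P₁ = 0.972×8.314×546/70.0 = 63.0 L.
Polytropic n=1.3: T₂ = T₁(V₁/V₂)^(n−1) = 546×(0.179)^0.30 = 326 K; P₂ = P₁(V₁/V₂)^n = 7.49 kPa.
For an ideal gas ΔU = nCvΔT with Cv = (3/2)R = 12.5 J/(mol·K).
ΔU = 0.972×12.5×(326−546) = -2670 J.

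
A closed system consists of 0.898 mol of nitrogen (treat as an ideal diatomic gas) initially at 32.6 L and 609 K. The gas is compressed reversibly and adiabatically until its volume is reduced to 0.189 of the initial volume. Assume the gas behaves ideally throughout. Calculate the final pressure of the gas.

1440 kPa

P₁ = nRT₁/V₁ = 0.898×8.314×609/32.6 = 139 kPa.
Adiabatic: TV^(γ−1) = const ⇒ T₂ = 609×(5.29)^0.400 = 1190 K; PV^γ = const ⇒ P₂ = 1440 kPa.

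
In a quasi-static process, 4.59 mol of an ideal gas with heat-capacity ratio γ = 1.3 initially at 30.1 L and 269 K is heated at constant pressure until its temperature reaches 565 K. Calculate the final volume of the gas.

63.2 L

P₁ = nRT₁/V₁ = 4.59×8.314×269/30.1 = 341 kPa.
Isobaric: P stays 341 kPa; V/T = const ⇒ T₂ = 565 K, V₂ = 63.2 L.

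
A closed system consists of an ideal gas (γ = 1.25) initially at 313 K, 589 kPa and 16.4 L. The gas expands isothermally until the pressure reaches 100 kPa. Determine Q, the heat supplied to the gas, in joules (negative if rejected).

n = P₁V₁/(RT₁) = 589×16.4/(8.314×313) = 3.71 mol.
Isothermal: T stays 313 K; PV = const ⇒ V₂ = 96.6 L, P₂ = 100 kPa.
ΔU = 0 (ideal gas, T constant).
W = nRT ln(V₂/V₁) = 3.71×8.314×313×ln(5.89) = 17100 J.
Q = ΔU + W = 17100 J.

17100 J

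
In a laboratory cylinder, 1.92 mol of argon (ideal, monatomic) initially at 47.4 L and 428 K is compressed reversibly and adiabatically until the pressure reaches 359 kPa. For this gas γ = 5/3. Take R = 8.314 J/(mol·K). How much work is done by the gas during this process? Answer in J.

P₁ = nRT₁/V₁ = 1.92×8.314×428/47.4 = 144 kPa.
Adiabatic: T₂/T₁ = (P₂/P₁)^((γ−1)/γ) ⇒ T₂ = 428×(2.49)^0.400 = 617 K; V₂ = 27.4 L.
ΔU = nCvΔT = 1.92×12.5×(617−428) = 4510 J.
Q = 0 for an adiabatic process, so W = −ΔU = -4510 J.

-4510 J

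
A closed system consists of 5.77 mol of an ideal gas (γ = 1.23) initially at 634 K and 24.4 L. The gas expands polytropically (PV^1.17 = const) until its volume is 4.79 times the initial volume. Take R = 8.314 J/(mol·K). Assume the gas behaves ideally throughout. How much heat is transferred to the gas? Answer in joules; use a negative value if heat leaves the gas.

P₁ = nRT₁/V₁ = 5.77×8.314×634/24.4 = 1250 kPa.
Polytropic n=1.17: T₂ = T₁(V₁/V₂)^(n−1) = 634×(0.209)^0.17 = 486 K; P₂ = P₁(V₁/V₂)^n = 199 kPa.
W = (P₁V₁−P₂V₂)/(n−1) = (1250×24.4−199×117)/0.17 = 41800 J.
ΔU = nCvΔT = 5.77×36.1×(486−634) = -30900 J.
Q = ΔU + W = 10900 J.

10900 J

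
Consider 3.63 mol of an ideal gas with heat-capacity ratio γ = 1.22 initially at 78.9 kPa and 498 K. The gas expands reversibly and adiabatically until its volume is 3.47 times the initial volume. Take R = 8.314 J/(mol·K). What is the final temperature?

V₁ = nRT₁/P₁ = 3.63×8.314×498/78.9 = 190 L.
Adiabatic: TV^(γ−1) = const ⇒ T₂ = 498×(0.288)^0.220 = 379 K; PV^γ = const ⇒ P₂ = 17.3 kPa.

379 K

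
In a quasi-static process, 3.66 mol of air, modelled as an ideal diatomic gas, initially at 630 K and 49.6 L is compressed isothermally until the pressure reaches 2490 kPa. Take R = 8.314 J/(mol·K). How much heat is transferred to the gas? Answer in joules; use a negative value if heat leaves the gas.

P₁ = nRT₁/V₁ = 3.66×8.314×630/49.6 = 387 kPa.
Isothermal: T stays 630 K; PV = const ⇒ V₂ = 7.70 L, P₂ = 2490 kPa.
ΔU = 0 (ideal gas, T constant).
W = nRT ln(V₂/V₁) = 3.66×8.314×630×ln(0.155) = -35700 J.
Q = ΔU + W = -35700 J.

-35700 J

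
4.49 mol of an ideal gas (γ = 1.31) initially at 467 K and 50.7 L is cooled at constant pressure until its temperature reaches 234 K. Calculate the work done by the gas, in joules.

-8700 J

P₁ = nRT₁/V₁ = 4.49×8.314×467/50.7 = 344 kPa.
Isobaric: P stays 344 kPa; V/T = const ⇒ T₂ = 234 K, V₂ = 25.4 L.
W = PΔV = 344×(25.4−50.7) kPa·L = -8700 J.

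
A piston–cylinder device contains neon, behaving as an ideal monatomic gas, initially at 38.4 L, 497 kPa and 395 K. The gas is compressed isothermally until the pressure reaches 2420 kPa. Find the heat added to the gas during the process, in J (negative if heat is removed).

n = P₁V₁/(RT₁) = 497×38.4/(8.314×395) = 5.81 mol.
Isothermal: T stays 395 K; PV = const ⇒ V₂ = 7.89 L, P₂ = 2420 kPa.
ΔU = 0 (ideal gas, T constant).
W = nRT ln(V₂/V₁) = 5.81×8.314×395×ln(0.205) = -30200 J.
Q = ΔU + W = -30200 J.

-30200 J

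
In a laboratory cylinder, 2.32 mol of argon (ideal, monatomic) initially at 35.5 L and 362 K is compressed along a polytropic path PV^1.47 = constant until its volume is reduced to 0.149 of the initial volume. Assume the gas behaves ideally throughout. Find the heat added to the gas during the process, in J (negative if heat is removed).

P₁ = nRT₁/V₁ = 2.32×8.314×362/35.5 = 197 kPa.
Polytropic n=1.47: T₂ = T₁(V₁/V₂)^(n−1) = 362×(6.71)^0.47 = 886 K; P₂ = P₁(V₁/V₂)^n = 3230 kPa.
W = (P₁V₁−P₂V₂)/(n−1) = (197×35.5−3230×5.29)/0.47 = -21500 J.
ΔU = nCvΔT = 2.32×12.5×(886−362) = 15200 J.
Q = ΔU + W = -6340 J.

-6340 J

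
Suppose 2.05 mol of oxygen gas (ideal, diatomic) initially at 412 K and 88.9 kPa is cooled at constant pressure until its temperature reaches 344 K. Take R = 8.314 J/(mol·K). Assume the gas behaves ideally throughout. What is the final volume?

V₁ = nRT₁/P₁ = 2.05×8.314×412/88.9 = 79.0 L.
Isobaric: P stays 88.9 kPa; V/T = const ⇒ T₂ = 344 K, V₂ = 66.0 L.

66.0 L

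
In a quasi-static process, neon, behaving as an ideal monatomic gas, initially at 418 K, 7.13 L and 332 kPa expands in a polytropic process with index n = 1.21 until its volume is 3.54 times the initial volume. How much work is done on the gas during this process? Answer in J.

n = P₁V₁/(RT₁) = 332×7.13/(8.314×418) = 0.681 mol.
Polytropic n=1.21: T₂ = T₁(V₁/V₂)^(n−1) = 418×(0.282)^0.21 = 321 K; P₂ = P₁(V₁/V₂)^n = 71.9 kPa.
W = (P₁V₁−P₂V₂)/(n−1) = (332×7.13−71.9×25.2)/0.21 = 2630 J.
Work done on the gas = −W_by = -2630 J.

-2630 J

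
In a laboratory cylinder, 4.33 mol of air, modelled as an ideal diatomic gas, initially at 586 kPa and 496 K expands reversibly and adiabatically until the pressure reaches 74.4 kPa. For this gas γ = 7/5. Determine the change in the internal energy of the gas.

-19900 J

V₁ = nRT₁/P₁ = 4.33×8.314×496/586 = 30.5 L.
Adiabatic: T₂/T₁ = (P₂/P₁)^((γ−1)/γ) ⇒ T₂ = 496×(0.127)^0.286 = 275 K; V₂ = 133 L.
For an ideal gas ΔU = nCvΔT with Cv = (5/2)R = 20.8 J/(mol·K).
ΔU = 4.33×20.8×(275−496) = -19900 J.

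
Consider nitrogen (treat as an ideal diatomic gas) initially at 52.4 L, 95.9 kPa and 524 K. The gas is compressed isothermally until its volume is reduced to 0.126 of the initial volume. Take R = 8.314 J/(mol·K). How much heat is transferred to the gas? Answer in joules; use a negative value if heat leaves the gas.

n = P₁V₁/(RT₁) = 95.9×52.4/(8.314×524) = 1.15 mol.
Isothermal: T stays 524 K; PV = const ⇒ V₂ = 6.60 L, P₂ = 761 kPa.
ΔU = 0 (ideal gas, T constant).
W = nRT ln(V₂/V₁) = 1.15×8.314×524×ln(0.126) = -10400 J.
Q = ΔU + W = -10400 J.

-10400 J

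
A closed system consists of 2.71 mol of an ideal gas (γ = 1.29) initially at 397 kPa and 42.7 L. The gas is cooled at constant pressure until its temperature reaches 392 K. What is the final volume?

T₁ = P₁V₁/(nR) = 397×42.7/(2.71×8.314) = 752 K.
Isobaric: P stays 397 kPa; V/T = const ⇒ T₂ = 392 K, V₂ = 22.2 L.

22.2 L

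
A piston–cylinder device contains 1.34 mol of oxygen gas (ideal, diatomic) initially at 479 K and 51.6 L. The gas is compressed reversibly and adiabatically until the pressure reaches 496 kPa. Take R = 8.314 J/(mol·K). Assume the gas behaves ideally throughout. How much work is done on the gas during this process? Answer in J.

P₁ = nRT₁/V₁ = 1.34×8.314×479/51.6 = 103 kPa.
Adiabatic: T₂/T₁ = (P₂/P₁)^((γ−1)/γ) ⇒ T₂ = 479×(4.80)^0.286 = 750 K; V₂ = 16.8 L.
ΔU = nCvΔT = 1.34×20.8×(750−479) = 7540 J.
Q = 0 for an adiabatic process, so W = −ΔU = -7540 J.
Work done on the gas = −W_by = 7540 J.

7540 J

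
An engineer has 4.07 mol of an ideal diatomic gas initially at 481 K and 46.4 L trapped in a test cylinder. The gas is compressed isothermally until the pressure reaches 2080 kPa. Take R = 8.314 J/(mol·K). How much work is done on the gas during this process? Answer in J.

P₁ = nRT₁/V₁ = 4.07×8.314×481/46.4 = 351 kPa.
Isothermal: T stays 481 K; PV = const ⇒ V₂ = 7.83 L, P₂ = 2080 kPa.
W = nRT ln(V₂/V₁) = 4.07×8.314×481×ln(0.169) = -29000 J.
Work done on the gas = −W_by = 29000 J.

29000 J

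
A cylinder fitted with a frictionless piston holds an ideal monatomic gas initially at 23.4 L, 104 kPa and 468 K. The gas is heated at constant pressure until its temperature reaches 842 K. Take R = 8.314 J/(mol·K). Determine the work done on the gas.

-1940 J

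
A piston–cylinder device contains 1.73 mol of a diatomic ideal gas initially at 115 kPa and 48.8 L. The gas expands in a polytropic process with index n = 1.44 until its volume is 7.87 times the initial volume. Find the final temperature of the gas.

T₁ = P₁V₁/(nR) = 115×48.8/(1.73×8.314) = 390 K.
Polytropic n=1.44: T₂ = T₁(V₁/V₂)^(n−1) = 390×(0.127)^0.44 = 157 K; P₂ = P₁(V₁/V₂)^n = 5.90 kPa.

157 K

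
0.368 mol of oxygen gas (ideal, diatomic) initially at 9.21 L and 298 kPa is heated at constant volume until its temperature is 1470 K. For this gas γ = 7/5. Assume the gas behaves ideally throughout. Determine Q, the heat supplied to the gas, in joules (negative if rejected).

T₁ = P₁V₁/(nR) = 298×9.21/(0.368×8.314) = 897 K.
Isochoric: V stays 9.21 L; P/T = const ⇒ T₂ = 1470 K, P₂ = 488 kPa.
W = 0 (no volume change).
ΔU = nCvΔT = 0.368×20.8×(1470−897) = 4380 J.
Q = ΔU = 4380 J.

4380 J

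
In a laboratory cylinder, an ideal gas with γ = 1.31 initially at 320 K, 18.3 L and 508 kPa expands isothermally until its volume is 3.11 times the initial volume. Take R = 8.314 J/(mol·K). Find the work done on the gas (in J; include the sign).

n = P₁V₁/(RT₁) = 508×18.3/(8.314×320) = 3.49 mol.
Isothermal: T stays 320 K; PV = const ⇒ V₂ = 56.9 L, P₂ = 163 kPa.
W = nRT ln(V₂/V₁) = 3.49×8.314×320×ln(3.11) = 10500 J.
Work done on the gas = −W_by = -10500 J.

-10500 J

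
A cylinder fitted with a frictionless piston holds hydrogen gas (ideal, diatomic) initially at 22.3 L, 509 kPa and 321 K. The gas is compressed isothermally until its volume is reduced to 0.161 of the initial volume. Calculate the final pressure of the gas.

3160 kPa

Isothermal: T stays 321 K; PV = const ⇒ V₂ = 3.59 L, P₂ = 3160 kPa.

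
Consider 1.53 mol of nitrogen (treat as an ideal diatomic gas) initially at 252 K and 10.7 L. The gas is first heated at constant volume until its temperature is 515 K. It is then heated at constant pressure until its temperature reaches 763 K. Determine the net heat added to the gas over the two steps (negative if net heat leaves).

P₁ = nRT₁/V₁ = 1.53×8.314×252/10.7 = 300 kPa.
Step 1 — Isochoric: V stays 10.7 L; P/T = const ⇒ T₂ = 515 K, P₂ = 612 kPa.
W = 0 (no volume change).
ΔU = nCvΔT = 1.53×20.8×(515−252) = 8360 J.
Q = ΔU = 8360 J.
State after step 1: P = 612 kPa, V = 10.7 L, T = 515 K.
Step 2 — Isobaric: P stays 612 kPa; V/T = const ⇒ T₂ = 763 K, V₂ = 15.9 L.
W = PΔV = 612×(15.9−10.7) kPa·L = 3150 J.
ΔU = nCvΔT = 1.53×20.8×(763−515) = 7890 J.
Q = ΔU + W = nCpΔT = 11000 J.
Net over both steps: W = 3150 J, Q = 19400 J, ΔU = 16300 J.

19400 J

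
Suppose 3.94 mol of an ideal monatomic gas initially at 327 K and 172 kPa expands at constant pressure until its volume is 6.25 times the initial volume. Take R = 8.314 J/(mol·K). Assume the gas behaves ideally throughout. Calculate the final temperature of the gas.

2040 K

V₁ = nRT₁/P₁ = 3.94×8.314×327/172 = 62.3 L.
Isobaric: P stays 172 kPa; V/T = const ⇒ T₂ = 2040 K, V₂ = 389 L.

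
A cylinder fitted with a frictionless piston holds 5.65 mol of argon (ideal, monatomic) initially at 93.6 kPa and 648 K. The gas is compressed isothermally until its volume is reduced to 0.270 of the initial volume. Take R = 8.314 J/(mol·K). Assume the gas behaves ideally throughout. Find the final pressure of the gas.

347 kPa

V₁ = nRT₁/P₁ = 5.65×8.314×648/93.6 = 325 L.
Isothermal: T stays 648 K; PV = const ⇒ V₂ = 87.8 L, P₂ = 347 kPa.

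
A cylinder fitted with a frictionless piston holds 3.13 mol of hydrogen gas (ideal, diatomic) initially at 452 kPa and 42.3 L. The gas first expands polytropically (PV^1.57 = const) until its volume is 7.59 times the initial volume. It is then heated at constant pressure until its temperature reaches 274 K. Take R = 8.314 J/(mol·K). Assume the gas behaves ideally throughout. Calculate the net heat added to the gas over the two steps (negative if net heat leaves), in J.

-5890 J

T₁ = P₁V₁/(nR) = 452×42.3/(3.13×8.314) = 735 K.
Step 1 — Polytropic n=1.57: T₂ = T₁(V₁/V₂)^(n−1) = 735×(0.132)^0.57 = 231 K; P₂ = P₁(V₁/V₂)^n = 18.8 kPa.
W = (P₁V₁−P₂V₂)/(n−1) = (452×42.3−18.8×321)/0.57 = 23000 J.
ΔU = nCvΔT = 3.13×20.8×(231−735) = -32700 J.
Q = ΔU + W = -9770 J.
State after step 1: P = 18.8 kPa, V = 321 L, T = 231 K.
Step 2 — Isobaric: P stays 18.8 kPa; V/T = const ⇒ T₂ = 274 K, V₂ = 380 L.
W = PΔV = 18.8×(380−321) kPa·L = 1110 J.
ΔU = nCvΔT = 3.13×20.8×(274−231) = 2770 J.
Q = ΔU + W = nCpΔT = 3880 J.
Net over both steps: W = 24100 J, Q = -5890 J, ΔU = -30000 J.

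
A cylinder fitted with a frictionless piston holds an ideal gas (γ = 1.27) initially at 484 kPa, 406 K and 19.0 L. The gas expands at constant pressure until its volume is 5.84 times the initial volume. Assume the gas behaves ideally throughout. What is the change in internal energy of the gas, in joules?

165000 J

n = P₁V₁/(RT₁) = 484×19.0/(8.314×406) = 2.72 mol.
Isobaric: P stays 484 kPa; V/T = const ⇒ T₂ = 2370 K, V₂ = 111 L.
For an ideal gas ΔU = nCvΔT with Cv = R/(γ−1) = 30.8 J/(mol·K).
ΔU = 2.72×30.8×(2370−406) = 165000 J.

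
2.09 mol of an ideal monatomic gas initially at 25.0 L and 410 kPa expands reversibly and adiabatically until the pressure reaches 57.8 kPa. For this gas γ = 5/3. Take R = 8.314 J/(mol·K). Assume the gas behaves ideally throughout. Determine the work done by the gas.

8350 J

T₁ = P₁V₁/(nR) = 410×25.0/(2.09×8.314) = 590 K.
Adiabatic: T₂/T₁ = (P₂/P₁)^((γ−1)/γ) ⇒ T₂ = 590×(0.141)^0.400 = 269 K; V₂ = 81.0 L.
ΔU = nCvΔT = 2.09×12.5×(269−590) = -8350 J.
Q = 0 for an adiabatic process, so W = −ΔU = 8350 J.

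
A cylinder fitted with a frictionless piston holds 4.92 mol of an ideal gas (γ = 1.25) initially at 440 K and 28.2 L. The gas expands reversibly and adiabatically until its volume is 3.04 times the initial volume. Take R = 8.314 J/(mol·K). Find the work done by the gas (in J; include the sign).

P₁ = nRT₁/V₁ = 4.92×8.314×440/28.2 = 638 kPa.
Adiabatic: TV^(γ−1) = const ⇒ T₂ = 440×(0.329)^0.250 = 333 K; PV^γ = const ⇒ P₂ = 159 kPa.
ΔU = nCvΔT = 4.92×33.3×(333−440) = -17500 J.
Q = 0 for an adiabatic process, so W = −ΔU = 17500 J.

17500 J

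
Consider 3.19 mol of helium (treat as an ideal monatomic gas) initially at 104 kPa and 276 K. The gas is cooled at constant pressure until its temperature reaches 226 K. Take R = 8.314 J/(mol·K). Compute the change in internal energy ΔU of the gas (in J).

-1990 J

V₁ = nRT₁/P₁ = 3.19×8.314×276/104 = 70.4 L.
Isobaric: P stays 104 kPa; V/T = const ⇒ T₂ = 226 K, V₂ = 57.6 L.
For an ideal gas ΔU = nCvΔT with Cv = (3/2)R = 12.5 J/(mol·K).
ΔU = 3.19×12.5×(226−276) = -1990 J.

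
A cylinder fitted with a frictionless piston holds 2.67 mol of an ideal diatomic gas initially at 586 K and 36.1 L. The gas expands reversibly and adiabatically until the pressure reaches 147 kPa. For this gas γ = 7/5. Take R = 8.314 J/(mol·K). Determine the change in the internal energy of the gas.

P₁ = nRT₁/V₁ = 2.67×8.314×586/36.1 = 360 kPa.
Adiabatic: T₂/T₁ = (P₂/P₁)^((γ−1)/γ) ⇒ T₂ = 586×(0.408)^0.286 = 454 K; V₂ = 68.5 L.
For an ideal gas ΔU = nCvΔT with Cv = (5/2)R = 20.8 J/(mol·K).
ΔU = 2.67×20.8×(454−586) = -7350 J.

-7350 J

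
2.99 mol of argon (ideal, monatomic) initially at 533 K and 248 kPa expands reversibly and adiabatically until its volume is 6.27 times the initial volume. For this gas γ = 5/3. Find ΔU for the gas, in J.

-14000 J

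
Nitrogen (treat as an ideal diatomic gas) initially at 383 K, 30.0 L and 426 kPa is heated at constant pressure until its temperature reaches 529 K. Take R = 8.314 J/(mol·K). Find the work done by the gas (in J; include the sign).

n = P₁V₁/(RT₁) = 426×30.0/(8.314×383) = 4.01 mol.
Isobaric: P stays 426 kPa; V/T = const ⇒ T₂ = 529 K, V₂ = 41.4 L.
W = PΔV = 426×(41.4−30.0) kPa·L = 4870 J.

4870 J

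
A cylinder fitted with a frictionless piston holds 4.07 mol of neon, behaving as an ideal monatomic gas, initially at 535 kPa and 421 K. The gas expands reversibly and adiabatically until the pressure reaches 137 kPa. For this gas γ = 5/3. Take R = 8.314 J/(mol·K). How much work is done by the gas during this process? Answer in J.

8980 J

V₁ = nRT₁/P₁ = 4.07×8.314×421/535 = 26.6 L.
Adiabatic: T₂/T₁ = (P₂/P₁)^((γ−1)/γ) ⇒ T₂ = 421×(0.256)^0.400 = 244 K; V₂ = 60.3 L.
ΔU = nCvΔT = 4.07×12.5×(244−421) = -8980 J.
Q = 0 for an adiabatic process, so W = −ΔU = 8980 J.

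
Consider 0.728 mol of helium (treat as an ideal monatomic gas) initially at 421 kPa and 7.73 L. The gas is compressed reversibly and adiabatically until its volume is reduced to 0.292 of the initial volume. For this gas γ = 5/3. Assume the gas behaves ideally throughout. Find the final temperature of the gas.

T₁ = P₁V₁/(nR) = 421×7.73/(0.728×8.314) = 538 K.
Adiabatic: TV^(γ−1) = const ⇒ T₂ = 538×(3.42)^0.667 = 1220 K; PV^γ = const ⇒ P₂ = 3280 kPa.

1220 K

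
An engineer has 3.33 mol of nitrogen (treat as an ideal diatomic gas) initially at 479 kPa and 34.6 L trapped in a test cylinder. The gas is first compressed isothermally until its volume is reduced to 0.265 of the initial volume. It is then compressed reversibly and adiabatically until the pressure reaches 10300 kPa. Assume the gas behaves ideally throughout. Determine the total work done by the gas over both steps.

-48700 J

T₁ = P₁V₁/(nR) = 479×34.6/(3.33×8.314) = 599 K.
Step 1 — Isothermal: T stays 599 K; PV = const ⇒ V₂ = 9.17 L, P₂ = 1810 kPa.
ΔU = 0 (ideal gas, T constant).
W = nRT ln(V₂/V₁) = 3.33×8.314×599×ln(0.265) = -22000 J.
Q = ΔU + W = -22000 J.
State after step 1: P = 1810 kPa, V = 9.17 L, T = 599 K.
Step 2 — Adiabatic: T₂/T₁ = (P₂/P₁)^((γ−1)/γ) ⇒ T₂ = 599×(5.70)^0.286 = 984 K; V₂ = 2.65 L.
ΔU = nCvΔT = 3.33×20.8×(984−599) = 26700 J.
Q = 0 for an adiabatic process, so W = −ΔU = -26700 J.
Net over both steps: W = -48700 J, Q = -22000 J, ΔU = 26700 J.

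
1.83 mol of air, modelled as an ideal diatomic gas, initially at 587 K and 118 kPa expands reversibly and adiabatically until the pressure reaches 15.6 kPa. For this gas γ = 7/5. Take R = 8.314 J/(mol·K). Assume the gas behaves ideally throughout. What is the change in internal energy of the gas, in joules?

V₁ = nRT₁/P₁ = 1.83×8.314×587/118 = 75.7 L.
Adiabatic: T₂/T₁ = (P₂/P₁)^((γ−1)/γ) ⇒ T₂ = 587×(0.132)^0.286 = 329 K; V₂ = 321 L.
For an ideal gas ΔU = nCvΔT with Cv = (5/2)R = 20.8 J/(mol·K).
ΔU = 1.83×20.8×(329−587) = -9800 J.

-9800 J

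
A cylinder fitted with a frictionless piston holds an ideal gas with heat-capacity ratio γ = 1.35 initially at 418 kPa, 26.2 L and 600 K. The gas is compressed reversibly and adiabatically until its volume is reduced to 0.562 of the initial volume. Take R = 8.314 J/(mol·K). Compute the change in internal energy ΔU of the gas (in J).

n = P₁V₁/(RT₁) = 418×26.2/(8.314×600) = 2.20 mol.
Adiabatic: TV^(γ−1) = const ⇒ T₂ = 600×(1.78)^0.350 = 734 K; PV^γ = const ⇒ P₂ = 910 kPa.
For an ideal gas ΔU = nCvΔT with Cv = R/(γ−1) = 23.8 J/(mol·K).
ΔU = 2.20×23.8×(734−600) = 6990 J.

6990 J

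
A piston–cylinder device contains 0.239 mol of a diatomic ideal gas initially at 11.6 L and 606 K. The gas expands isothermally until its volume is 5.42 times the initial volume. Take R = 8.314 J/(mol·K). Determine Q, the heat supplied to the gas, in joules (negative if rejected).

2040 J

P₁ = nRT₁/V₁ = 0.239×8.314×606/11.6 = 104 kPa.
Isothermal: T stays 606 K; PV = const ⇒ V₂ = 62.9 L, P₂ = 19.2 kPa.
ΔU = 0 (ideal gas, T constant).
W = nRT ln(V₂/V₁) = 0.239×8.314×606×ln(5.42) = 2040 J.
Q = ΔU + W = 2040 J.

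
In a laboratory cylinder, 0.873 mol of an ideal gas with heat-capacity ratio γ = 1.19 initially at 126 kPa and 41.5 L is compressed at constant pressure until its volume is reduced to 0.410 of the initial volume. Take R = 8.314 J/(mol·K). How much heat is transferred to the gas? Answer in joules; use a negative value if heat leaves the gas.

-19300 J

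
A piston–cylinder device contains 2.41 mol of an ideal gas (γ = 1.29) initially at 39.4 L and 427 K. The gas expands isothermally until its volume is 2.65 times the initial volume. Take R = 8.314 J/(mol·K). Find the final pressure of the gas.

P₁ = nRT₁/V₁ = 2.41×8.314×427/39.4 = 217 kPa.
Isothermal: T stays 427 K; PV = const ⇒ V₂ = 104 L, P₂ = 81.9 kPa.

81.9 kPa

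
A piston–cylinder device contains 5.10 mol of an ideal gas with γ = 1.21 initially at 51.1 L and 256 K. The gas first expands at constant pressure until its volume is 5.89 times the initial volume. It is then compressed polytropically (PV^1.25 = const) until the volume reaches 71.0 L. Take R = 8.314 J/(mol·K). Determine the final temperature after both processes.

P₁ = nRT₁/V₁ = 5.10×8.314×256/51.1 = 212 kPa.
Step 1 — Isobaric: P stays 212 kPa; V/T = const ⇒ T₂ = 1510 K, V₂ = 301 L.
W = PΔV = 212×(301−51.1) kPa·L = 53100 J.
ΔU = nCvΔT = 5.10×39.6×(1510−256) = 253000 J.
Q = ΔU + W = nCpΔT = 306000 J.
State after step 1: P = 212 kPa, V = 301 L, T = 1510 K.
Step 2 — Polytropic n=1.25: T₂ = T₁(V₁/V₂)^(n−1) = 1510×(4.24)^0.25 = 2160 K; P₂ = P₁(V₁/V₂)^n = 1290 kPa.
W = (P₁V₁−P₂V₂)/(n−1) = (212×301−1290×71.0)/0.25 = -111000 J.
ΔU = nCvΔT = 5.10×39.6×(2160−1510) = 132000 J.
Q = ΔU + W = 21200 J.
Net over both steps: W = -58100 J, Q = 327000 J, ΔU = 385000 J.

2160 K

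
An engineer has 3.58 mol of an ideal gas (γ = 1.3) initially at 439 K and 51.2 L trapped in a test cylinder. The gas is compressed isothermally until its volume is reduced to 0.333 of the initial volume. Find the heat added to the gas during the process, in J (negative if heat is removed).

P₁ = nRT₁/V₁ = 3.58×8.314×439/51.2 = 255 kPa.
Isothermal: T stays 439 K; PV = const ⇒ V₂ = 17.0 L, P₂ = 766 kPa.
ΔU = 0 (ideal gas, T constant).
W = nRT ln(V₂/V₁) = 3.58×8.314×439×ln(0.333) = -14400 J.
Q = ΔU + W = -14400 J.

-14400 J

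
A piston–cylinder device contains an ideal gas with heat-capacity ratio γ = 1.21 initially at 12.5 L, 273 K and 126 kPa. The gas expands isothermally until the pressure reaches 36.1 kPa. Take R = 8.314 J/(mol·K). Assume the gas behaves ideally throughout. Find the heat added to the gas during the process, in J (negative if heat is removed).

n = P₁V₁/(RT₁) = 126×12.5/(8.314×273) = 0.694 mol.
Isothermal: T stays 273 K; PV = const ⇒ V₂ = 43.6 L, P₂ = 36.1 kPa.
ΔU = 0 (ideal gas, T constant).
W = nRT ln(V₂/V₁) = 0.694×8.314×273×ln(3.49) = 1970 J.
Q = ΔU + W = 1970 J.

1970 J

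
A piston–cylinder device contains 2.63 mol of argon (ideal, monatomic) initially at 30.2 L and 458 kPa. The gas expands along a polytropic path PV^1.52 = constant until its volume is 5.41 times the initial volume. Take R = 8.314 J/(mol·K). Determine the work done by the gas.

T₁ = P₁V₁/(nR) = 458×30.2/(2.63×8.314) = 633 K.
Polytropic n=1.52: T₂ = T₁(V₁/V₂)^(n−1) = 633×(0.185)^0.52 = 263 K; P₂ = P₁(V₁/V₂)^n = 35.2 kPa.
W = (P₁V₁−P₂V₂)/(n−1) = (458×30.2−35.2×163)/0.52 = 15500 J.

15500 J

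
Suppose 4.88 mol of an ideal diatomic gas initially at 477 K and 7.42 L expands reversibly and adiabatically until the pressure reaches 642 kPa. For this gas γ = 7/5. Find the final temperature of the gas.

320 K

P₁ = nRT₁/V₁ = 4.88×8.314×477/7.42 = 2610 kPa.
Adiabatic: T₂/T₁ = (P₂/P₁)^((γ−1)/γ) ⇒ T₂ = 477×(0.246)^0.286 = 320 K; V₂ = 20.2 L.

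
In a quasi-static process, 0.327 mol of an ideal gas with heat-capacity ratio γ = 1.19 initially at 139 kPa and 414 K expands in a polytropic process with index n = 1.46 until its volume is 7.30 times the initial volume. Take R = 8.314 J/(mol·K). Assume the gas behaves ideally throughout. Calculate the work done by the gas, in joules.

1470 J

V₁ = nRT₁/P₁ = 0.327×8.314×414/139 = 8.10 L.
Polytropic n=1.46: T₂ = T₁(V₁/V₂)^(n−1) = 414×(0.137)^0.46 = 166 K; P₂ = P₁(V₁/V₂)^n = 7.63 kPa.
W = (P₁V₁−P₂V₂)/(n−1) = (139×8.10−7.63×59.1)/0.46 = 1470 J.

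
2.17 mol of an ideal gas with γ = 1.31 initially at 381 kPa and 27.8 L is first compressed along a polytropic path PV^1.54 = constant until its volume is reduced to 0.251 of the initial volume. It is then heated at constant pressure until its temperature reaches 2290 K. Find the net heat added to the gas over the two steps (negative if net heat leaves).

T₁ = P₁V₁/(nR) = 381×27.8/(2.17×8.314) = 587 K.
Step 1 — Polytropic n=1.54: T₂ = T₁(V₁/V₂)^(n−1) = 587×(3.98)^0.54 = 1240 K; P₂ = P₁(V₁/V₂)^n = 3200 kPa.
W = (P₁V₁−P₂V₂)/(n−1) = (381×27.8−3200×6.98)/0.54 = -21800 J.
ΔU = nCvΔT = 2.17×26.8×(1240−587) = 37900 J.
Q = ΔU + W = 16100 J.
State after step 1: P = 3200 kPa, V = 6.98 L, T = 1240 K.
Step 2 — Isobaric: P stays 3200 kPa; V/T = const ⇒ T₂ = 2290 K, V₂ = 12.9 L.
W = PΔV = 3200×(12.9−6.98) kPa·L = 19000 J.
ΔU = nCvΔT = 2.17×26.8×(2290−1240) = 61200 J.
Q = ΔU + W = nCpΔT = 80200 J.
Net over both steps: W = -2790 J, Q = 96300 J, ΔU = 99100 J.

96300 J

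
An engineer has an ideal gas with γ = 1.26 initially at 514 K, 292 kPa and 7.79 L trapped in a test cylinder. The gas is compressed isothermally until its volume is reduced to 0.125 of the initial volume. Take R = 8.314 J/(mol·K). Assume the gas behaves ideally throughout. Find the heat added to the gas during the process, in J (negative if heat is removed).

-4730 J

n = P₁V₁/(RT₁) = 292×7.79/(8.314×514) = 0.532 mol.
Isothermal: T stays 514 K; PV = const ⇒ V₂ = 0.974 L, P₂ = 2340 kPa.
ΔU = 0 (ideal gas, T constant).
W = nRT ln(V₂/V₁) = 0.532×8.314×514×ln(0.125) = -4730 J.
Q = ΔU + W = -4730 J.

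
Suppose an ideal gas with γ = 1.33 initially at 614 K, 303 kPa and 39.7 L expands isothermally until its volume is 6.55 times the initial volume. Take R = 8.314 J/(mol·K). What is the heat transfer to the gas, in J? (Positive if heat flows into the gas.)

n = P₁V₁/(RT₁) = 303×39.7/(8.314×614) = 2.36 mol.
Isothermal: T stays 614 K; PV = const ⇒ V₂ = 260 L, P₂ = 46.3 kPa.
ΔU = 0 (ideal gas, T constant).
W = nRT ln(V₂/V₁) = 2.36×8.314×614×ln(6.55) = 22600 J.
Q = ΔU + W = 22600 J.

22600 J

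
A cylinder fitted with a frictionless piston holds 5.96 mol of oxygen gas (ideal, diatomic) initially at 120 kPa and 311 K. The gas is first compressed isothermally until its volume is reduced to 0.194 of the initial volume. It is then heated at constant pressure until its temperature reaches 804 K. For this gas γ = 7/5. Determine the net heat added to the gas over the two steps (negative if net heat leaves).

60200 J

V₁ = nRT₁/P₁ = 5.96×8.314×311/120 = 128 L.
Step 1 — Isothermal: T stays 311 K; PV = const ⇒ V₂ = 24.9 L, P₂ = 619 kPa.
ΔU = 0 (ideal gas, T constant).
W = nRT ln(V₂/V₁) = 5.96×8.314×311×ln(0.194) = -25300 J.
Q = ΔU + W = -25300 J.
State after step 1: P = 619 kPa, V = 24.9 L, T = 311 K.
Step 2 — Isobaric: P stays 619 kPa; V/T = const ⇒ T₂ = 804 K, V₂ = 64.4 L.
W = PΔV = 619×(64.4−24.9) kPa·L = 24400 J.
ΔU = nCvΔT = 5.96×20.8×(804−311) = 61100 J.
Q = ΔU + W = nCpΔT = 85500 J.
Net over both steps: W = -843 J, Q = 60200 J, ΔU = 61100 J.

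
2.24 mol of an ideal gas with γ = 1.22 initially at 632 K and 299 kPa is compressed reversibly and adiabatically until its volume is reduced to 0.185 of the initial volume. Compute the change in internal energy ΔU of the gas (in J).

V₁ = nRT₁/P₁ = 2.24×8.314×632/299 = 39.4 L.
Adiabatic: TV^(γ−1) = const ⇒ T₂ = 632×(5.41)^0.220 = 916 K; PV^γ = const ⇒ P₂ = 2340 kPa.
For an ideal gas ΔU = nCvΔT with Cv = R/(γ−1) = 37.8 J/(mol·K).
ΔU = 2.24×37.8×(916−632) = 24000 J.

24000 J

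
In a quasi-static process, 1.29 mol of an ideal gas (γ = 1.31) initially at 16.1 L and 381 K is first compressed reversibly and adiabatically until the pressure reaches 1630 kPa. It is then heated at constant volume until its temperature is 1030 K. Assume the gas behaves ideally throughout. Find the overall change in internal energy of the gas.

P₁ = nRT₁/V₁ = 1.29×8.314×381/16.1 = 254 kPa.
Step 1 — Adiabatic: T₂/T₁ = (P₂/P₁)^((γ−1)/γ) ⇒ T₂ = 381×(6.42)^0.237 = 592 K; V₂ = 3.89 L.
ΔU = nCvΔT = 1.29×26.8×(592−381) = 7290 J.
Q = 0 for an adiabatic process, so W = −ΔU = -7290 J.
State after step 1: P = 1630 kPa, V = 3.89 L, T = 592 K.
Step 2 — Isochoric: V stays 3.89 L; P/T = const ⇒ T₂ = 1030 K, P₂ = 2840 kPa.
W = 0 (no volume change).
ΔU = nCvΔT = 1.29×26.8×(1030−592) = 15200 J.
Q = ΔU = 15200 J.
Net over both steps: W = -7290 J, Q = 15200 J, ΔU = 22500 J.

22500 J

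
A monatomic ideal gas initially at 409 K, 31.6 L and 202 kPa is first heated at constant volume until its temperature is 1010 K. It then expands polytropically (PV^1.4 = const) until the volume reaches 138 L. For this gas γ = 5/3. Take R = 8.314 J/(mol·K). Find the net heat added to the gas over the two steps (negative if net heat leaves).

21100 J

n = P₁V₁/(RT₁) = 202×31.6/(8.314×409) = 1.88 mol.
Step 1 — Isochoric: V stays 31.6 L; P/T = const ⇒ T₂ = 1010 K, P₂ = 499 kPa.
W = 0 (no volume change).
ΔU = nCvΔT = 1.88×12.5×(1010−409) = 14100 J.
Q = ΔU = 14100 J.
State after step 1: P = 499 kPa, V = 31.6 L, T = 1010 K.
Step 2 — Polytropic n=1.4: T₂ = T₁(V₁/V₂)^(n−1) = 1010×(0.229)^0.40 = 560 K; P₂ = P₁(V₁/V₂)^n = 63.3 kPa.
W = (P₁V₁−P₂V₂)/(n−1) = (499×31.6−63.3×138)/0.40 = 17600 J.
ΔU = nCvΔT = 1.88×12.5×(560−1010) = -10500 J.
Q = ΔU + W = 7020 J.
Net over both steps: W = 17600 J, Q = 21100 J, ΔU = 3540 J.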